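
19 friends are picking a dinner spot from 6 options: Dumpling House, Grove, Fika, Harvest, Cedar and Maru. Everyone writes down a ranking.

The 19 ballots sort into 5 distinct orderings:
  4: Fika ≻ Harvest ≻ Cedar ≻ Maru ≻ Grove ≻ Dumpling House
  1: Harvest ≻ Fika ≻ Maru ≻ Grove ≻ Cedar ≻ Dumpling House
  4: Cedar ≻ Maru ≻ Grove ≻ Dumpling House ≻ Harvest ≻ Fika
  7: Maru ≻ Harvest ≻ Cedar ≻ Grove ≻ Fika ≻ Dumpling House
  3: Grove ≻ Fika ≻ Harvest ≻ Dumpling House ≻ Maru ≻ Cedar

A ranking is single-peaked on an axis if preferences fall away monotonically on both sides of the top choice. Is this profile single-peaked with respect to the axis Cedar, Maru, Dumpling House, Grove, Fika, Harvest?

Axis positions: Cedar=1, Maru=2, Dumpling House=3, Grove=4, Fika=5, Harvest=6.
Bloc 1: ranking walks positions 5-6-1-2-4-3; Cedar is ranked above Grove even though Grove lies between Cedar and the peak Fika on the axis — preferences dip and rise again. Not single-peaked.
Bloc 2: ranking walks positions 6-5-2-4-1-3; Maru is ranked above Grove even though Grove lies between Maru and the peak Harvest on the axis — preferences dip and rise again. Not single-peaked.
Bloc 3: ranking walks positions 1-2-4-3-6-5; Grove is ranked above Dumpling House even though Dumpling House lies between Grove and the peak Cedar on the axis — preferences dip and rise again. Not single-peaked.
Bloc 4: ranking walks positions 2-6-1-4-5-3; Harvest is ranked above Dumpling House even though Dumpling House lies between Harvest and the peak Maru on the axis — preferences dip and rise again. Not single-peaked.
Bloc 5 (peak Grove at position 4): ranking walks positions 4-5-6-3-2-1, expanding outward from the peak — single-peaked.
Bloc 1 violates single-peakedness, so the profile is not single-peaked on this axis.

no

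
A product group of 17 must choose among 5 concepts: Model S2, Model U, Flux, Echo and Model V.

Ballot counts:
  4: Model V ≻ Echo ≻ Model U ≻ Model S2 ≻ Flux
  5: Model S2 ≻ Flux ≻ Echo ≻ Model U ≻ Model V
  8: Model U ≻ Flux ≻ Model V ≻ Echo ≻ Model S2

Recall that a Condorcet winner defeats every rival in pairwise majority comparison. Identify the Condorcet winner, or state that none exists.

Check each pair by majority over 17 ballots:
Model S2 vs Model U: 5 to 12, Model U.
Model S2 vs Flux: 9 to 8, Model S2.
Model S2 vs Echo: Model S2 preferred on 5 ballots; Echo wins 12–5.
Model S2 vs Model V: 5 for Model S2, 12 for Model V — Model V by 12–5.
Model U vs Flux: 12 to 5, Model U.
Model U vs Echo: Model U is ranked higher on 8 ballots, Echo on 9. Echo wins 9–8.
Model U vs Model V: 5+8 = 13 for Model U, 4 for Model V — Model U by 13–4.
Flux vs Echo: 5+8 = 13 for Flux, 4 for Echo — Flux by 13–4.
Flux vs Model V: Flux preferred on 5+8 = 13 ballots; Flux wins 13–4.
Echo vs Model V: Echo is ranked higher on 5 ballots, Model V on 12. Model V wins 12–5.
Every design loses at least once (Model S2 loses to Model U; Model U loses to Echo; Flux loses to Model S2; Echo loses to Flux; Model V loses to Model U). The majority relation contains the cycle Model S2 > Flux > Echo > Model S2, so there is no Condorcet winner.

none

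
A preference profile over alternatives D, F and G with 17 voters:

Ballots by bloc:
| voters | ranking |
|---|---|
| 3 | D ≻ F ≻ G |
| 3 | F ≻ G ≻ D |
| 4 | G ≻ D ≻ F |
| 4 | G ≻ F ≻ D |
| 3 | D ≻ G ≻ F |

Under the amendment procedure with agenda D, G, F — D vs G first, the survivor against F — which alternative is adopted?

Round 1: D vs G — 6–11, G advances.
Round 2: G vs F — 11–6, G advances.
The agenda winner is G.

G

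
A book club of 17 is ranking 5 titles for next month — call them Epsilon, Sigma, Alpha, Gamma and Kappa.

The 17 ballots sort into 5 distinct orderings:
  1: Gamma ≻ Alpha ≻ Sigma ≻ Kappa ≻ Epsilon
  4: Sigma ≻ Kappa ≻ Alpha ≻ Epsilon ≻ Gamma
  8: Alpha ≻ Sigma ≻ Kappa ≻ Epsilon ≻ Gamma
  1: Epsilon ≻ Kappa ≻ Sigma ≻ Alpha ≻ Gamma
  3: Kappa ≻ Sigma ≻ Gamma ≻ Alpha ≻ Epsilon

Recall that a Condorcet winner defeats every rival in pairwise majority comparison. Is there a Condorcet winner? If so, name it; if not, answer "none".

Alpha

Pairwise majorities:
Epsilon–Sigma: Sigma 16–1.
Epsilon vs Alpha: Alpha, 16–1.
Epsilon vs Gamma: Epsilon wins 13–4.
Epsilon–Kappa: Kappa 16–1.
Sigma vs Alpha: Alpha wins 9–8.
Sigma vs Gamma: Sigma wins 16–1.
Sigma vs Kappa: Sigma, 13–4.
Alpha vs Gamma: Alpha wins 13–4.
Alpha vs Kappa: Alpha wins 9–8.
Gamma vs Kappa: Kappa, 16–1.
Alpha beats each of Epsilon, Sigma, Gamma, Kappa — Alpha is the Condorcet winner.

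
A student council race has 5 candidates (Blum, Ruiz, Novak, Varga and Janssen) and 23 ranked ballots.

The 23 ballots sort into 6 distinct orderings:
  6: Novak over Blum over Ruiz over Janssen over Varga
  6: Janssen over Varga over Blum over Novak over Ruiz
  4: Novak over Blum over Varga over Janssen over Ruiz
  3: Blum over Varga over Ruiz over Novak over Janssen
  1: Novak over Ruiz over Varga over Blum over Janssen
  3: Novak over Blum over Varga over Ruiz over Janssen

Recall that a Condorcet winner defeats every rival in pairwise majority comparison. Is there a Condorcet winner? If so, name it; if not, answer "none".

Novak

Head-to-head results (23 voters):
Blum–Ruiz: Blum 22–1.
Blum vs Novak: Novak wins 14–9.
Blum vs Varga: Blum wins 16–7.
Blum vs Janssen: 6+4+3+1+3 = 17 for Blum, 6 for Janssen — Blum by 17–6.
Ruiz vs Novak: 3 for Ruiz, 20 for Novak — Novak by 20–3.
Ruiz vs Varga: Ruiz is ranked higher on 6+1 = 7 ballots, Varga on 16. Varga wins 16–7.
Ruiz vs Janssen: Ruiz preferred on 6+3+1+3 = 13 ballots; Ruiz wins 13–10.
Novak vs Varga: Novak is ranked higher on 6+4+1+3 = 14 ballots, Varga on 9. Novak wins 14–9.
Novak vs Janssen: Novak, 17–6.
Varga vs Janssen: Janssen wins 12–11.
Novak wins every pairwise contest, so Novak is the Condorcet winner.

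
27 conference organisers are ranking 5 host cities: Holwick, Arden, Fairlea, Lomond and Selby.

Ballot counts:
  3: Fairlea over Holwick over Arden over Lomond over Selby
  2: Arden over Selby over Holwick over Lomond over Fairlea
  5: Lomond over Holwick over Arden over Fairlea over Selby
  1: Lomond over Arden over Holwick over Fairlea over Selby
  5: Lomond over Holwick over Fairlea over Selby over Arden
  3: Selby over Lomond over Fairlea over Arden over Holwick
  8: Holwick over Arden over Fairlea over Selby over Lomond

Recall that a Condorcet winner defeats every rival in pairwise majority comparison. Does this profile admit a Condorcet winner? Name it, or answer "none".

Lomond

Pairwise majorities:
Holwick vs Arden: Holwick preferred on 3+5+5+8 = 21 ballots; Holwick wins 21–6.
Holwick vs Fairlea: Holwick preferred on 2+5+1+5+8 = 21 ballots; Holwick wins 21–6.
Holwick vs Lomond: 13 to 14, Lomond.
Holwick vs Selby: Holwick preferred on 3+5+1+5+8 = 22 ballots; Holwick wins 22–5.
Arden vs Fairlea: Arden preferred on 2+5+1+8 = 16 ballots; Arden wins 16–11.
Arden vs Lomond: Arden is ranked higher on 3+2+8 = 13 ballots, Lomond on 14. Lomond wins 14–13.
Arden vs Selby: Arden preferred on 3+2+5+1+8 = 19 ballots; Arden wins 19–8.
Fairlea vs Lomond: Fairlea is ranked higher on 3+8 = 11 ballots, Lomond on 16. Lomond wins 16–11.
Fairlea vs Selby: 3+5+1+5+8 = 22 for Fairlea, 5 for Selby — Fairlea by 22–5.
Lomond vs Selby: Lomond is ranked higher on 3+5+1+5 = 14 ballots, Selby on 13. Lomond wins 14–13.
Only Lomond has no losses; Lomond is the Condorcet winner.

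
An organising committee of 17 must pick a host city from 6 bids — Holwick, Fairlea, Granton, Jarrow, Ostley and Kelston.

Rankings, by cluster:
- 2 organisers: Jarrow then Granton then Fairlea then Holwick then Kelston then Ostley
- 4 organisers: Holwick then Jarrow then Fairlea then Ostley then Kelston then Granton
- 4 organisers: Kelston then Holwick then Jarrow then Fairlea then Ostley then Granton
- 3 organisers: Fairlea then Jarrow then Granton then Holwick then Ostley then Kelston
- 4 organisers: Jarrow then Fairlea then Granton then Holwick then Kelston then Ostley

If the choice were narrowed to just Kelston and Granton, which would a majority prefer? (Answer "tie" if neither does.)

Granton

Ballots ranking Kelston above Granton: 4 + 4 = 8.
Ballots ranking Granton above Kelston: 17 − 8 = 9.
Granton wins the head-to-head 9–8.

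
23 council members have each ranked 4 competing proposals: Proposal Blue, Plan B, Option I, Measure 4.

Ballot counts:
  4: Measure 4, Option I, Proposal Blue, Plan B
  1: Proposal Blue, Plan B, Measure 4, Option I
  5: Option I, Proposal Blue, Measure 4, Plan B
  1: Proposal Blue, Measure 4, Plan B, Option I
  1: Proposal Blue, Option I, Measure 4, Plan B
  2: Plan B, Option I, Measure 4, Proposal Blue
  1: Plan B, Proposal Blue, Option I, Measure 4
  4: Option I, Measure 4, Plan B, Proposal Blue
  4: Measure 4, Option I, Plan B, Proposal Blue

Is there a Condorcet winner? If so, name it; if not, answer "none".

Head-to-head results (23 council members):
Proposal Blue vs Plan B: Proposal Blue preferred on 4+1+5+1+1 = 12 ballots; Proposal Blue wins 12–11.
Proposal Blue vs Option I: Option I, 19–4.
Proposal Blue vs Measure 4: Measure 4, 14–9.
Plan B vs Option I: Option I, 18–5.
Plan B vs Measure 4: Measure 4, 19–4.
Option I–Measure 4: Option I 13–10.
Option I beats each of Proposal Blue, Plan B, Measure 4 — Option I is the Condorcet winner.

Option I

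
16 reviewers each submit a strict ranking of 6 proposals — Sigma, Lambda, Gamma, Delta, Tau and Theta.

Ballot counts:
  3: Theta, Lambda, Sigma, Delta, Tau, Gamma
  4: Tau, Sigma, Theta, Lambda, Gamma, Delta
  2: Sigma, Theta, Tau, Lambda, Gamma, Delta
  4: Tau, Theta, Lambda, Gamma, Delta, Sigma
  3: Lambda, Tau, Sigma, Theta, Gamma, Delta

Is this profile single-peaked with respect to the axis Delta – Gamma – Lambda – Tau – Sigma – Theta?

Axis positions: Delta=1, Gamma=2, Lambda=3, Tau=4, Sigma=5, Theta=6.
Group 1: ranking walks positions 6-3-5-1-4-2; Lambda is ranked above Sigma even though Sigma lies between Lambda and the peak Theta on the axis — preferences dip and rise again. Not single-peaked.
Group 2 (peak Tau at position 4): ranking walks positions 4-5-6-3-2-1, expanding outward from the peak — single-peaked.
Group 3 (peak Sigma at position 5): ranking walks positions 5-6-4-3-2-1, expanding outward from the peak — single-peaked.
Group 4: ranking walks positions 4-6-3-2-1-5; Theta is ranked above Sigma even though Sigma lies between Theta and the peak Tau on the axis — preferences dip and rise again. Not single-peaked.
Group 5 (peak Lambda at position 3): ranking walks positions 3-4-5-6-2-1, expanding outward from the peak — single-peaked.
Group 1 violates single-peakedness, so the profile is not single-peaked on this axis.

no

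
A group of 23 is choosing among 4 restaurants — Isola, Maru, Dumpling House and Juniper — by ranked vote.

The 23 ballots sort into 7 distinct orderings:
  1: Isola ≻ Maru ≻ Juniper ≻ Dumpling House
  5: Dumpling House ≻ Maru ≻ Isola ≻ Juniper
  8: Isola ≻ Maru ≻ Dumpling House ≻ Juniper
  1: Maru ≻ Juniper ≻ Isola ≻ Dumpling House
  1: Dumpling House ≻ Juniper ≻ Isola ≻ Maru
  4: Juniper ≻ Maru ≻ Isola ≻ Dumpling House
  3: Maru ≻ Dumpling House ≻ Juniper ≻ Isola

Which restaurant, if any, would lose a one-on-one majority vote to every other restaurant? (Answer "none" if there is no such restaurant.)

Head-to-head results (23 friends):
Isola vs Maru: Maru wins 13–10.
Isola vs Dumpling House: Isola is ranked higher on 1+8+1+4 = 14 ballots, Dumpling House on 9. Isola wins 14–9.
Isola vs Juniper: Isola wins 14–9.
Maru vs Dumpling House: Maru, 17–6.
Maru vs Juniper: Maru wins 18–5.
Dumpling House vs Juniper: Dumpling House, 17–6.
Only Juniper has no wins; Juniper is the Condorcet loser.

Juniper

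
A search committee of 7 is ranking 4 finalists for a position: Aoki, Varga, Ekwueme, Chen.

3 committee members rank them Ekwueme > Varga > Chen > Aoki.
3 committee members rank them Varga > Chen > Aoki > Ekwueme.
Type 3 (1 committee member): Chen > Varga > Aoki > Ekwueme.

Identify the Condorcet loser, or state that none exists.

Pairwise majorities:
Aoki vs Varga: 0 to 7, Varga.
Aoki vs Ekwueme: 4 to 3, Aoki.
Aoki vs Chen: Chen wins 7–0.
Varga vs Ekwueme: 3+1 = 4 for Varga, 3 for Ekwueme — Varga by 4–3.
Varga vs Chen: Varga preferred on 3+3 = 6 ballots; Varga wins 6–1.
Ekwueme vs Chen: Ekwueme is ranked higher on 3 ballots, Chen on 4. Chen wins 4–3.
Ekwueme is beaten in every head-to-head and is the Condorcet loser.

Ekwueme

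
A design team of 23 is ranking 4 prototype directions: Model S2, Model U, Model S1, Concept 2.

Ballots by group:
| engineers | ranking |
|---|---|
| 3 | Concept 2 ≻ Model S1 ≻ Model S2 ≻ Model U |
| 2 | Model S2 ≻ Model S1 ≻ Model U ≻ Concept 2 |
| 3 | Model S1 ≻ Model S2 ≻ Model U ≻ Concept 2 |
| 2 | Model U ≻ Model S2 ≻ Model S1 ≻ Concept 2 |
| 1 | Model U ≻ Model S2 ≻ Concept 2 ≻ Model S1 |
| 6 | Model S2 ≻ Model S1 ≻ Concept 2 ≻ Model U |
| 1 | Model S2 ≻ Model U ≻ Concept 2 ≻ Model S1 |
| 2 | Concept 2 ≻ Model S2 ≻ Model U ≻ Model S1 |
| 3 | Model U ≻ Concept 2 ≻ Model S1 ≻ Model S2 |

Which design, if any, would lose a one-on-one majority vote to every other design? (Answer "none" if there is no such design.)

Head-to-head results (23 engineers):
Model S2 vs Model U: 3+2+3+6+1+2 = 17 for Model S2, 6 for Model U — Model S2 by 17–6.
Model S2–Model S1: Model S2 14–9.
Model S2 vs Concept 2: Model S2 preferred on 2+3+2+1+6+1 = 15 ballots; Model S2 wins 15–8.
Model U vs Model S1: Model S1, 14–9.
Model U vs Concept 2: Model U wins 12–11.
Model S1 vs Concept 2: Model S1, 13–10.
Concept 2 is beaten in every head-to-head and is the Condorcet loser.

Concept 2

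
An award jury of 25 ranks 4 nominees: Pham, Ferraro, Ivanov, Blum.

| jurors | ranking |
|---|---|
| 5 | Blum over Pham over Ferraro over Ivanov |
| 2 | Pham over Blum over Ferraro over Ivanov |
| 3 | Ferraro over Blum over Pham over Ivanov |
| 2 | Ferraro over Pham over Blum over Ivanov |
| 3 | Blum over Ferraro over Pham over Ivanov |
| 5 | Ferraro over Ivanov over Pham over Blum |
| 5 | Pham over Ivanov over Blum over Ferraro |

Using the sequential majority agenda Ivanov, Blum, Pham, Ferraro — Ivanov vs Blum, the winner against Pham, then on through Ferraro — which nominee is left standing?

Round 1: Ivanov vs Blum — 10–15, Blum advances.
Round 2: Blum vs Pham — 11–14, Pham advances.
Round 3: Pham vs Ferraro — 12–13, Ferraro advances.
The agenda winner is Ferraro.

Ferraro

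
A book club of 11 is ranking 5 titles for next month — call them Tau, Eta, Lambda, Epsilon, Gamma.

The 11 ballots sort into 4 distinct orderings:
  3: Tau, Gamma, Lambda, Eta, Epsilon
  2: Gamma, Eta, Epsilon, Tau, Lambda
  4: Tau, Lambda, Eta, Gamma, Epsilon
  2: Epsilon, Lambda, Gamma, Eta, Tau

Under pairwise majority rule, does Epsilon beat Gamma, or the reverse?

Ballots ranking Epsilon above Gamma: 2.
Ballots ranking Gamma above Epsilon: 11 − 2 = 9.
Gamma wins the head-to-head 9–2.

Gamma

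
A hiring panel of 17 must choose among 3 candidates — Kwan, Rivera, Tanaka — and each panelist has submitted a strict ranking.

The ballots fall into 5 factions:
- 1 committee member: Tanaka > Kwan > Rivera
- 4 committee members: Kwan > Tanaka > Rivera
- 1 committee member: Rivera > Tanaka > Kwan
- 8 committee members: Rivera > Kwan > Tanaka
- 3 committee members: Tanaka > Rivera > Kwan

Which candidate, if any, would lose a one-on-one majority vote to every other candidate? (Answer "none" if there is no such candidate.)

Pairwise majorities:
Kwan vs Rivera: Rivera wins 12–5.
Kwan vs Tanaka: 12 to 5, Kwan.
Rivera vs Tanaka: Rivera, 9–8.
Tanaka is beaten in every head-to-head and is the Condorcet loser.

Tanaka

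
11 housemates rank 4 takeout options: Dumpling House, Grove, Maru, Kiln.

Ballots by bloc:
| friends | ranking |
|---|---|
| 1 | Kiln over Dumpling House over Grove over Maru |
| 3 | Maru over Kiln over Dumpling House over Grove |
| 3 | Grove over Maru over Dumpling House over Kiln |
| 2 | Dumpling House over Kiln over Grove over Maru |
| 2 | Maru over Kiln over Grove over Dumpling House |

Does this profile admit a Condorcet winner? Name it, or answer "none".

Pairwise majorities:
Dumpling House vs Grove: Dumpling House is ranked higher on 1+3+2 = 6 ballots, Grove on 5. Dumpling House wins 6–5.
Dumpling House vs Maru: Dumpling House preferred on 1+2 = 3 ballots; Maru wins 8–3.
Dumpling House–Kiln: Kiln 6–5.
Grove vs Maru: Grove preferred on 1+3+2 = 6 ballots; Grove wins 6–5.
Grove vs Kiln: Grove preferred on 3 ballots; Kiln wins 8–3.
Maru vs Kiln: 3+3+2 = 8 for Maru, 3 for Kiln — Maru by 8–3.
No restaurant is unbeaten: Dumpling House loses to Maru; Grove loses to Dumpling House; Maru loses to Grove; Kiln loses to Maru. In particular Dumpling House > Grove > Maru > Dumpling House is a majority cycle — no Condorcet winner exists.

none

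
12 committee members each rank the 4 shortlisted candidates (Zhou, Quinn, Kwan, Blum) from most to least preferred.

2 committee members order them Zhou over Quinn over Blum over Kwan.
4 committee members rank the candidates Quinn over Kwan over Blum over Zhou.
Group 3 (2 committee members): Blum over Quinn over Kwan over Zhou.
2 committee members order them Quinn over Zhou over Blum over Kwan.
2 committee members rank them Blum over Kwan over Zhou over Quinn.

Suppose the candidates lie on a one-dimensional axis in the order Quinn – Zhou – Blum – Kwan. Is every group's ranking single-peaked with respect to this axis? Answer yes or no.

no

Axis positions: Quinn=1, Zhou=2, Blum=3, Kwan=4.
Group 1 (peak Zhou at position 2): ranking walks positions 2-1-3-4, expanding outward from the peak — single-peaked.
Group 2: ranking walks positions 1-4-3-2; Kwan is ranked above Zhou even though Zhou lies between Kwan and the peak Quinn on the axis — preferences dip and rise again. Not single-peaked.
Group 3: ranking walks positions 3-1-4-2; Quinn is ranked above Zhou even though Zhou lies between Quinn and the peak Blum on the axis — preferences dip and rise again. Not single-peaked.
Group 4 (peak Quinn at position 1): ranking walks positions 1-2-3-4, expanding outward from the peak — single-peaked.
Group 5 (peak Blum at position 3): ranking walks positions 3-4-2-1, expanding outward from the peak — single-peaked.
Group 2 violates single-peakedness, so the profile is not single-peaked on this axis.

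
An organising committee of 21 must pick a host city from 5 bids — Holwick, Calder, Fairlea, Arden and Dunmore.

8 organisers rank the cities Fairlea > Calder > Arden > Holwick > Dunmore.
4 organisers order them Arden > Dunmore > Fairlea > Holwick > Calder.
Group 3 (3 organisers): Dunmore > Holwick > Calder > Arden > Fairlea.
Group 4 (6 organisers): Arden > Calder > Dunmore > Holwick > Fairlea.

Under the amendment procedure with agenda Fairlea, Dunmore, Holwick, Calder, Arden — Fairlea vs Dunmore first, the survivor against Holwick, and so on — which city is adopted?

Calder

Round 1: Fairlea vs Dunmore — 8–13, Dunmore advances.
Round 2: Dunmore vs Holwick — 13–8, Dunmore advances.
Round 3: Dunmore vs Calder — 7–14, Calder advances.
Round 4: Calder vs Arden — 11–10, Calder advances.
Calder survives the agenda.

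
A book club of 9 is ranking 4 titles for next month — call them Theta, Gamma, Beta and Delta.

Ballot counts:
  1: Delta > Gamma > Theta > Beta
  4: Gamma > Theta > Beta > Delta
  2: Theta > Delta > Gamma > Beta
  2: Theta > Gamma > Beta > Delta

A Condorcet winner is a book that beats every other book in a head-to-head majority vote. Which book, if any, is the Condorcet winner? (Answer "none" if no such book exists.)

Pairwise majorities:
Theta vs Gamma: Theta is ranked higher on 2+2 = 4 ballots, Gamma on 5. Gamma wins 5–4.
Theta vs Beta: Theta preferred on 1+4+2+2 = 9 ballots; Theta wins 9–0.
Theta vs Delta: 4+2+2 = 8 for Theta, 1 for Delta — Theta by 8–1.
Gamma vs Beta: 9 to 0, Gamma.
Gamma vs Delta: 4+2 = 6 for Gamma, 3 for Delta — Gamma by 6–3.
Beta vs Delta: Beta is ranked higher on 4+2 = 6 ballots, Delta on 3. Beta wins 6–3.
Gamma wins every pairwise contest, so Gamma is the Condorcet winner.

Gamma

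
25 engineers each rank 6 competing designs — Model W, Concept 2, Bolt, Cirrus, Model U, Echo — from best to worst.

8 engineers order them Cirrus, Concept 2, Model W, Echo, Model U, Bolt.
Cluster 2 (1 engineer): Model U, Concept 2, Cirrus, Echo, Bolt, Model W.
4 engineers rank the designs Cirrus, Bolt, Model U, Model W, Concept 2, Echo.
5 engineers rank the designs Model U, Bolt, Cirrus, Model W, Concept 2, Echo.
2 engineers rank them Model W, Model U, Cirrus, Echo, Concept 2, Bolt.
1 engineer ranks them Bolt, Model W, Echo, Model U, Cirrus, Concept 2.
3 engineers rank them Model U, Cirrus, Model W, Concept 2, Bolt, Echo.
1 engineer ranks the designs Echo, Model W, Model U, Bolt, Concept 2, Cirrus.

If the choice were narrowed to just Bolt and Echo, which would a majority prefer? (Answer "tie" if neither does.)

Bolt

Ballots ranking Bolt above Echo: 4 + 5 + 1 + 3 = 13.
Ballots ranking Echo above Bolt: 25 − 13 = 12.
Bolt wins the head-to-head 13–12.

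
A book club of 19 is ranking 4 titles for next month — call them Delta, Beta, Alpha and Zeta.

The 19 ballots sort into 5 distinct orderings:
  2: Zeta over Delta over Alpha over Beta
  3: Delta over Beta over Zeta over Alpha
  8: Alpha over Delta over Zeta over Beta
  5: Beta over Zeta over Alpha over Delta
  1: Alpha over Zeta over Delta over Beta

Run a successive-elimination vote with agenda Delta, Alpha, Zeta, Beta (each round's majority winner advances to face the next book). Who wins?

Zeta

Round 1: Delta vs Alpha — 5–14, Alpha advances.
Round 2: Alpha vs Zeta — 9–10, Zeta advances.
Round 3: Zeta vs Beta — 11–8, Zeta advances.
The agenda winner is Zeta.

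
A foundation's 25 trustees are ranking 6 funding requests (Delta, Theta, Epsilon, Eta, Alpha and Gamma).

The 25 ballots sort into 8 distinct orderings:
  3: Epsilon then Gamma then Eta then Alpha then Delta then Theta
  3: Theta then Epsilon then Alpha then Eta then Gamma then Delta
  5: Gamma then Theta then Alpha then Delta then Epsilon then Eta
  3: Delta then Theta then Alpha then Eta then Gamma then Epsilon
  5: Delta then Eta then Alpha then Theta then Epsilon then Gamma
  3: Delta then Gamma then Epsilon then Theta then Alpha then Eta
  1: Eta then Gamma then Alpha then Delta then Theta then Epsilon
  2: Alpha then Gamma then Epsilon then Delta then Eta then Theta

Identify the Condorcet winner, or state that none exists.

none

Check each pair by majority over 25 ballots:
Delta vs Theta: Delta preferred on 3+3+5+3+1+2 = 17 ballots; Delta wins 17–8.
Delta vs Epsilon: Delta, 17–8.
Delta vs Eta: 5+3+5+3+2 = 18 for Delta, 7 for Eta — Delta by 18–7.
Delta vs Alpha: Delta is ranked higher on 3+5+3 = 11 ballots, Alpha on 14. Alpha wins 14–11.
Delta vs Gamma: Delta preferred on 3+5+3 = 11 ballots; Gamma wins 14–11.
Theta vs Epsilon: Theta preferred on 3+5+3+5+1 = 17 ballots; Theta wins 17–8.
Theta vs Eta: 14 to 11, Theta.
Theta vs Alpha: Theta, 14–11.
Theta vs Gamma: 3+3+5 = 11 for Theta, 14 for Gamma — Gamma by 14–11.
Epsilon vs Eta: Epsilon preferred on 3+3+5+3+2 = 16 ballots; Epsilon wins 16–9.
Epsilon vs Alpha: Alpha, 16–9.
Epsilon vs Gamma: Epsilon preferred on 3+3+5 = 11 ballots; Gamma wins 14–11.
Eta vs Alpha: Eta is ranked higher on 3+5+1 = 9 ballots, Alpha on 16. Alpha wins 16–9.
Eta vs Gamma: 3+3+5+1 = 12 for Eta, 13 for Gamma — Gamma by 13–12.
Alpha vs Gamma: Alpha wins 13–12.
Every project loses at least once (Delta loses to Alpha; Theta loses to Delta; Epsilon loses to Delta; Eta loses to Delta; Alpha loses to Theta; Gamma loses to Alpha). The majority relation contains the cycle Delta → Theta → Alpha → Delta, so there is no Condorcet winner.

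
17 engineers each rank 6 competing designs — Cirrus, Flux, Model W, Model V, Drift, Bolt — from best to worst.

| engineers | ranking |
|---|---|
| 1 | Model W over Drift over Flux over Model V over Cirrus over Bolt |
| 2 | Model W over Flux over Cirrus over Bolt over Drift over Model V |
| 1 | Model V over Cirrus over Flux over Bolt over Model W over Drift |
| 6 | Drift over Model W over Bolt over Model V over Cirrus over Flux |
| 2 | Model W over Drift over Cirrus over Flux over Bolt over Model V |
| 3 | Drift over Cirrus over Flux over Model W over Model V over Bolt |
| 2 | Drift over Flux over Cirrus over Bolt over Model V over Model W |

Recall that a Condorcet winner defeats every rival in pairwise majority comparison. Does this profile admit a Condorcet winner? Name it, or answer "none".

Check each pair by majority over 17 ballots:
Cirrus vs Flux: 1+6+2+3 = 12 for Cirrus, 5 for Flux — Cirrus by 12–5.
Cirrus vs Model W: Cirrus is ranked higher on 1+3+2 = 6 ballots, Model W on 11. Model W wins 11–6.
Cirrus vs Model V: Cirrus is ranked higher on 2+2+3+2 = 9 ballots, Model V on 8. Cirrus wins 9–8.
Cirrus vs Drift: Cirrus preferred on 2+1 = 3 ballots; Drift wins 14–3.
Cirrus vs Bolt: 11 to 6, Cirrus.
Flux vs Model W: 6 to 11, Model W.
Flux vs Model V: Flux is ranked higher on 1+2+2+3+2 = 10 ballots, Model V on 7. Flux wins 10–7.
Flux vs Drift: 2+1 = 3 for Flux, 14 for Drift — Drift by 14–3.
Flux vs Bolt: 1+2+1+2+3+2 = 11 for Flux, 6 for Bolt — Flux by 11–6.
Model W vs Model V: Model W preferred on 1+2+6+2+3 = 14 ballots; Model W wins 14–3.
Model W vs Drift: 6 to 11, Drift.
Model W vs Bolt: Model W preferred on 1+2+6+2+3 = 14 ballots; Model W wins 14–3.
Model V vs Drift: Model V preferred on 1 ballot; Drift wins 16–1.
Model V vs Bolt: 5 to 12, Bolt.
Drift vs Bolt: 14 to 3, Drift.
Drift beats each of Cirrus, Flux, Model W, Model V, Bolt — Drift is the Condorcet winner.

Drift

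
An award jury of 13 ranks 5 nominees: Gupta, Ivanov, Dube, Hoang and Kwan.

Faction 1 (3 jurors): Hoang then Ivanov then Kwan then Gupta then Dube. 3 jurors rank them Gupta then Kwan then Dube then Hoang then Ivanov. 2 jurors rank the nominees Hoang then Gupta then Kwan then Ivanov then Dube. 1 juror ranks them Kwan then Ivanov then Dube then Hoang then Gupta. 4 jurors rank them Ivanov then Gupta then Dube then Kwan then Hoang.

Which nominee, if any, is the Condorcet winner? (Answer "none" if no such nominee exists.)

Pairwise majorities:
Gupta vs Ivanov: Ivanov, 8–5.
Gupta vs Dube: Gupta wins 12–1.
Gupta vs Hoang: Gupta, 7–6.
Gupta vs Kwan: Gupta, 9–4.
Ivanov–Dube: Ivanov 10–3.
Ivanov vs Hoang: Hoang, 8–5.
Ivanov–Kwan: Ivanov 7–6.
Dube vs Hoang: Dube, 8–5.
Dube–Kwan: Kwan 9–4.
Hoang vs Kwan: Kwan wins 8–5.
Every nominee loses at least once (Gupta loses to Ivanov; Ivanov loses to Hoang; Dube loses to Gupta; Hoang loses to Gupta; Kwan loses to Gupta). The majority relation contains the cycle Gupta > Hoang > Ivanov > Gupta, so there is no Condorcet winner.

none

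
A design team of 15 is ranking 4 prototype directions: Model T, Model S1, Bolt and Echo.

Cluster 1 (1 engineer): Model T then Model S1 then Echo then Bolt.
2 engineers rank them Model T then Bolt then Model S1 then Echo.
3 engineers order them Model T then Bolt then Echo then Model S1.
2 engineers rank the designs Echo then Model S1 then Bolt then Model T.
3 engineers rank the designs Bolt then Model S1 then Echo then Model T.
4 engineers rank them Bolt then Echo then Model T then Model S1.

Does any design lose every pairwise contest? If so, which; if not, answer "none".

Pairwise majorities:
Model T vs Model S1: Model T is ranked higher on 1+2+3+4 = 10 ballots, Model S1 on 5. Model T wins 10–5.
Model T vs Bolt: Model T is ranked higher on 1+2+3 = 6 ballots, Bolt on 9. Bolt wins 9–6.
Model T vs Echo: Echo, 9–6.
Model S1–Bolt: Bolt 12–3.
Model S1 vs Echo: 1+2+3 = 6 for Model S1, 9 for Echo — Echo by 9–6.
Bolt–Echo: Bolt 12–3.
Model S1 is beaten in every head-to-head and is the Condorcet loser.

Model S1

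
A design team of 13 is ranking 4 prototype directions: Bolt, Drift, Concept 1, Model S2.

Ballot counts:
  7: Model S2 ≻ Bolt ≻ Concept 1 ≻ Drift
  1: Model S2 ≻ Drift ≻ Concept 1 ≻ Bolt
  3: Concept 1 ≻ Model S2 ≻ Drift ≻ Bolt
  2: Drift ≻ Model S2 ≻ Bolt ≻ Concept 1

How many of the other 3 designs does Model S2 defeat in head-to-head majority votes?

Model S2 against each rival (13 engineers):
Model S2 vs Bolt: Model S2, 13–0.
Model S2 vs Drift: 11 to 2, Model S2.
Model S2 vs Concept 1: Model S2, 10–3.
Model S2 beats Bolt, Drift, Concept 1 — 3 pairwise wins.

3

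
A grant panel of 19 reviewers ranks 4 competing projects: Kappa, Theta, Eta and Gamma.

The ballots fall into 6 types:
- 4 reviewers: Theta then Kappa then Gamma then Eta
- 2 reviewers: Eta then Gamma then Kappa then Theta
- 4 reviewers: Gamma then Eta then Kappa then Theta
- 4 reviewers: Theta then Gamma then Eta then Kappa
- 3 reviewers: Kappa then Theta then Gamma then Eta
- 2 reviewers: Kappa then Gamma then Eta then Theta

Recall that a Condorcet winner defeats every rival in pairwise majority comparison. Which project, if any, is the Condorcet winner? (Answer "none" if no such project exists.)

none

Check each pair by majority over 19 ballots:
Kappa vs Theta: Kappa is ranked higher on 2+4+3+2 = 11 ballots, Theta on 8. Kappa wins 11–8.
Kappa vs Eta: Kappa preferred on 4+3+2 = 9 ballots; Eta wins 10–9.
Kappa vs Gamma: Gamma, 10–9.
Theta vs Eta: 4+4+3 = 11 for Theta, 8 for Eta — Theta by 11–8.
Theta vs Gamma: Theta wins 11–8.
Eta vs Gamma: Gamma, 17–2.
Each project drops at least one matchup (Kappa loses to Eta; Theta loses to Kappa; Eta loses to Theta; Gamma loses to Theta); the cycle Kappa beats Theta beats Eta beats Kappa rules out a Condorcet winner.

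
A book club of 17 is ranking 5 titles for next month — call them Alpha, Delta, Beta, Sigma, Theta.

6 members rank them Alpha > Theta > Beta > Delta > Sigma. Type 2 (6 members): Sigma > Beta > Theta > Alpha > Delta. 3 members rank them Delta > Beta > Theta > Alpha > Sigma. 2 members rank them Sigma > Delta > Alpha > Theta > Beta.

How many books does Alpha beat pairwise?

Alpha against each rival (17 members):
Alpha vs Delta: Alpha wins 12–5.
Alpha vs Beta: Alpha preferred on 6+2 = 8 ballots; Beta wins 9–8.
Alpha vs Sigma: 6+3 = 9 for Alpha, 8 for Sigma — Alpha by 9–8.
Alpha vs Theta: Alpha preferred on 6+2 = 8 ballots; Theta wins 9–8.
Alpha beats Delta, Sigma; loses to Beta, Theta — 2 pairwise wins.

2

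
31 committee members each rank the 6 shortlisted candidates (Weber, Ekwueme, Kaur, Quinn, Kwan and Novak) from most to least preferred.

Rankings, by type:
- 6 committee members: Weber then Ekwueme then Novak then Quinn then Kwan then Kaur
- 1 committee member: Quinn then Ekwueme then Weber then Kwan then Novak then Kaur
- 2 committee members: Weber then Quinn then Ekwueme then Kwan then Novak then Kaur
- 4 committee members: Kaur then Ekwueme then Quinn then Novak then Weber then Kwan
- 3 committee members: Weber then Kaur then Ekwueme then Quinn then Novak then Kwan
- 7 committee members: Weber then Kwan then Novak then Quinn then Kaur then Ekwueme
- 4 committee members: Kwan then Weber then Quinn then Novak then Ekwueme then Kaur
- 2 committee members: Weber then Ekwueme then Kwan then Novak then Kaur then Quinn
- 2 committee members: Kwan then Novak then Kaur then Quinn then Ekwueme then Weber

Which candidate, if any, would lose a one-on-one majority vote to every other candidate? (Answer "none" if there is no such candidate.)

none

Head-to-head results (31 committee members):
Weber vs Ekwueme: 24 to 7, Weber.
Weber vs Kaur: 25 for Weber, 6 for Kaur — Weber by 25–6.
Weber–Quinn: Weber 24–7.
Weber–Kwan: Weber 25–6.
Weber vs Novak: Weber, 25–6.
Ekwueme vs Kaur: 15 to 16, Kaur.
Ekwueme vs Quinn: Quinn, 16–15.
Ekwueme vs Kwan: Ekwueme wins 18–13.
Ekwueme vs Novak: Ekwueme, 18–13.
Kaur–Quinn: Quinn 20–11.
Kaur vs Kwan: 4+3 = 7 for Kaur, 24 for Kwan — Kwan by 24–7.
Kaur vs Novak: Kaur preferred on 4+3 = 7 ballots; Novak wins 24–7.
Quinn vs Kwan: Quinn preferred on 6+1+2+4+3 = 16 ballots; Quinn wins 16–15.
Quinn–Novak: Novak 17–14.
Kwan–Novak: Kwan 18–13.
Each candidate has at least one pairwise win (Weber beats Ekwueme; Ekwueme beats Kwan; Kaur beats Ekwueme; Quinn beats Ekwueme; Kwan beats Kaur; Novak beats Kaur) — no Condorcet loser.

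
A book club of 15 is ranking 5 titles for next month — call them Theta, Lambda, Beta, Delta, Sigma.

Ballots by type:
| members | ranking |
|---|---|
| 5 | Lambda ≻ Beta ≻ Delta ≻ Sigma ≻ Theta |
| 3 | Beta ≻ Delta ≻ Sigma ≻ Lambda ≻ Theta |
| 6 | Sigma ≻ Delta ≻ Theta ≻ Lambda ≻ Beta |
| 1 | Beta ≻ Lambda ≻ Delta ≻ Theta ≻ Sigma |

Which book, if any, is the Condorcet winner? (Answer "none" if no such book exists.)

Pairwise majorities:
Theta vs Lambda: Theta is ranked higher on 6 ballots, Lambda on 9. Lambda wins 9–6.
Theta vs Beta: 6 to 9, Beta.
Theta vs Delta: 0 to 15, Delta.
Theta vs Sigma: 1 to 14, Sigma.
Lambda vs Beta: Lambda preferred on 5+6 = 11 ballots; Lambda wins 11–4.
Lambda vs Delta: Lambda is ranked higher on 5+1 = 6 ballots, Delta on 9. Delta wins 9–6.
Lambda vs Sigma: Lambda is ranked higher on 5+1 = 6 ballots, Sigma on 9. Sigma wins 9–6.
Beta vs Delta: 9 to 6, Beta.
Beta vs Sigma: 9 to 6, Beta.
Delta vs Sigma: Delta preferred on 5+3+1 = 9 ballots; Delta wins 9–6.
Each book drops at least one matchup (Theta loses to Lambda; Lambda loses to Delta; Beta loses to Lambda; Delta loses to Beta; Sigma loses to Beta); the cycle Lambda → Beta → Delta → Lambda rules out a Condorcet winner.

none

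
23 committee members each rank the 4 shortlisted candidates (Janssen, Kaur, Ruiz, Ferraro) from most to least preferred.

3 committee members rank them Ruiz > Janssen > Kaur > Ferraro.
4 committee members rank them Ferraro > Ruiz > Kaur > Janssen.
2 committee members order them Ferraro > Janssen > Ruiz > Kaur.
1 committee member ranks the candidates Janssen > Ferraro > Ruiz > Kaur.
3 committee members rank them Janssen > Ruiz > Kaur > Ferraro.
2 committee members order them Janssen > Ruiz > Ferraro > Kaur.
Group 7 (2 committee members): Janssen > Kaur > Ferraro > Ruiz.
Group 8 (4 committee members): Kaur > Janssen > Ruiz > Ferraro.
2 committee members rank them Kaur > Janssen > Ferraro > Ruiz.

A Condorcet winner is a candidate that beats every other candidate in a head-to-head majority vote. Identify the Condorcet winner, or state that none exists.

Check each pair by majority over 23 ballots:
Janssen vs Kaur: Janssen is ranked higher on 3+2+1+3+2+2 = 13 ballots, Kaur on 10. Janssen wins 13–10.
Janssen vs Ruiz: Janssen preferred on 16 ballots; Janssen wins 16–7.
Janssen vs Ferraro: Janssen wins 17–6.
Kaur vs Ruiz: Kaur is ranked higher on 2+4+2 = 8 ballots, Ruiz on 15. Ruiz wins 15–8.
Kaur–Ferraro: Kaur 14–9.
Ruiz vs Ferraro: Ruiz is ranked higher on 3+3+2+4 = 12 ballots, Ferraro on 11. Ruiz wins 12–11.
Janssen wins every pairwise contest, so Janssen is the Condorcet winner.

Janssen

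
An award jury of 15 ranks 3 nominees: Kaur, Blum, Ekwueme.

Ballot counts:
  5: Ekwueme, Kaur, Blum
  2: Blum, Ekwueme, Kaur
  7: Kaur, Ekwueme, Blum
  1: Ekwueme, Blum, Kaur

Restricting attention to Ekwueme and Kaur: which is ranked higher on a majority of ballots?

Ekwueme

Ballots ranking Ekwueme above Kaur: 5 + 2 + 1 = 8.
Ballots ranking Kaur above Ekwueme: 15 − 8 = 7.
Ekwueme wins the head-to-head 8–7.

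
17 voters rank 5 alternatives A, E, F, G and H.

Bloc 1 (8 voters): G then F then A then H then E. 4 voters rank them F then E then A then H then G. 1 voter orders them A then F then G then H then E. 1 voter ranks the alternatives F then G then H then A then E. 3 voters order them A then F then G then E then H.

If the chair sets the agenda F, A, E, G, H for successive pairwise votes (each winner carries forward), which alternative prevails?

F

Round 1: F vs A — 13–4, F advances.
Round 2: F vs E — 17–0, F advances.
Round 3: F vs G — 9–8, F advances.
Round 4: F vs H — 17–0, F advances.
F survives the agenda.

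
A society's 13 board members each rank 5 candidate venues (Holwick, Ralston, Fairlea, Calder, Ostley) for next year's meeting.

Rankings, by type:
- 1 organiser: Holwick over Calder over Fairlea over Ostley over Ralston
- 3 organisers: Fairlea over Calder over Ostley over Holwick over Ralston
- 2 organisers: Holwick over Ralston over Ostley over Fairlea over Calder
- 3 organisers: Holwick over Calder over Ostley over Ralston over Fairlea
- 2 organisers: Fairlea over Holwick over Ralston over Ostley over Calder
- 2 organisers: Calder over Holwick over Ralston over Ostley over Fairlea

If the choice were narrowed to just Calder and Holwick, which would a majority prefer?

Holwick

Ballots ranking Calder above Holwick: 3 + 2 = 5.
Ballots ranking Holwick above Calder: 13 − 5 = 8.
Holwick wins the head-to-head 8–5.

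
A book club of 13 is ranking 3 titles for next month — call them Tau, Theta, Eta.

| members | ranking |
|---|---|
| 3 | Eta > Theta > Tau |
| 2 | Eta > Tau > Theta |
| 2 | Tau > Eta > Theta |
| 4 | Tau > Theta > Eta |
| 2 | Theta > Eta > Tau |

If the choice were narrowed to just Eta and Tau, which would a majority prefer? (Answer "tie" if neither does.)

Ballots ranking Eta above Tau: 3 + 2 + 2 = 7.
Ballots ranking Tau above Eta: 13 − 7 = 6.
Eta wins the head-to-head 7–6.

Eta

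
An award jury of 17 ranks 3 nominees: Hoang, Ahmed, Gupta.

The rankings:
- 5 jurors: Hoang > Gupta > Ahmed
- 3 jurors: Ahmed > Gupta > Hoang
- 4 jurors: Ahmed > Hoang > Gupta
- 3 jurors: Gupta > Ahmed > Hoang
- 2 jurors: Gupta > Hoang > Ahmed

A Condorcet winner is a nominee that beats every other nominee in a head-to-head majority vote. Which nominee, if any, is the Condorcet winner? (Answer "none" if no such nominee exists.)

Head-to-head results (17 jurors):
Hoang vs Ahmed: Ahmed, 10–7.
Hoang–Gupta: Hoang 9–8.
Ahmed–Gupta: Gupta 10–7.
Each nominee drops at least one matchup (Hoang loses to Ahmed; Ahmed loses to Gupta; Gupta loses to Hoang); the cycle Hoang → Gupta → Ahmed → Hoang rules out a Condorcet winner.

none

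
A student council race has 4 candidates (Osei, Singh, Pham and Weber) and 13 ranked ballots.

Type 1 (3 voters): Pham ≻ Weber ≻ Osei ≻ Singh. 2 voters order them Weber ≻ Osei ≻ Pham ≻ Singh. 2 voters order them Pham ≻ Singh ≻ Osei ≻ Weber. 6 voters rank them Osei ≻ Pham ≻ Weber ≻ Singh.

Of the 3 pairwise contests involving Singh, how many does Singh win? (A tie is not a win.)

0

Singh against each rival (13 voters):
Singh vs Osei: 2 to 11, Osei.
Singh vs Pham: 0 for Singh, 13 for Pham — Pham by 13–0.
Singh vs Weber: Singh preferred on 2 ballots; Weber wins 11–2.
Singh beats no one; loses to Osei, Pham, Weber — 0 pairwise wins.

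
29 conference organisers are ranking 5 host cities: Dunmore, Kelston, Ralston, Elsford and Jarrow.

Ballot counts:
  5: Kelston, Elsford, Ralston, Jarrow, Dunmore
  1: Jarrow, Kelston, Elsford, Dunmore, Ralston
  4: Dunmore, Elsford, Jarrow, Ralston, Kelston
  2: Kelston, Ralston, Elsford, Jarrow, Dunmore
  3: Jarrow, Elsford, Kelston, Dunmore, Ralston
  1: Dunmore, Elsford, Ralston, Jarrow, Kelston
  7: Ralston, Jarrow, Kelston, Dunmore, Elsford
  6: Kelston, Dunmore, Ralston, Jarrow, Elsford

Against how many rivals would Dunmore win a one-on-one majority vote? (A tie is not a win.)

2

Dunmore against each rival (29 organisers):
Dunmore vs Kelston: 4+1 = 5 for Dunmore, 24 for Kelston — Kelston by 24–5.
Dunmore–Ralston: Dunmore 15–14.
Dunmore vs Elsford: Dunmore preferred on 4+1+7+6 = 18 ballots; Dunmore wins 18–11.
Dunmore vs Jarrow: Jarrow wins 18–11.
Dunmore beats Ralston, Elsford; loses to Kelston, Jarrow — 2 pairwise wins.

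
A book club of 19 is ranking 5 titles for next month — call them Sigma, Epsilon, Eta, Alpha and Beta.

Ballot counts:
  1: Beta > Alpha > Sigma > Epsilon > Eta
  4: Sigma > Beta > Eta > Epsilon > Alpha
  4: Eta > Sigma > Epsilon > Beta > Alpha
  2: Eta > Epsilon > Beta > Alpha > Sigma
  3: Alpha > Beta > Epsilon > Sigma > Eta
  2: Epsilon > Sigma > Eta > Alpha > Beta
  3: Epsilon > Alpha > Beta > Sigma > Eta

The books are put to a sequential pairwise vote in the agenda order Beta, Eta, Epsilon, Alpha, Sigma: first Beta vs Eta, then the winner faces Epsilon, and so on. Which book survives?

Epsilon

Round 1: Beta vs Eta — 11–8, Beta advances.
Round 2: Beta vs Epsilon — 8–11, Epsilon advances.
Round 3: Epsilon vs Alpha — 15–4, Epsilon advances.
Round 4: Epsilon vs Sigma — 10–9, Epsilon advances.
The agenda winner is Epsilon.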